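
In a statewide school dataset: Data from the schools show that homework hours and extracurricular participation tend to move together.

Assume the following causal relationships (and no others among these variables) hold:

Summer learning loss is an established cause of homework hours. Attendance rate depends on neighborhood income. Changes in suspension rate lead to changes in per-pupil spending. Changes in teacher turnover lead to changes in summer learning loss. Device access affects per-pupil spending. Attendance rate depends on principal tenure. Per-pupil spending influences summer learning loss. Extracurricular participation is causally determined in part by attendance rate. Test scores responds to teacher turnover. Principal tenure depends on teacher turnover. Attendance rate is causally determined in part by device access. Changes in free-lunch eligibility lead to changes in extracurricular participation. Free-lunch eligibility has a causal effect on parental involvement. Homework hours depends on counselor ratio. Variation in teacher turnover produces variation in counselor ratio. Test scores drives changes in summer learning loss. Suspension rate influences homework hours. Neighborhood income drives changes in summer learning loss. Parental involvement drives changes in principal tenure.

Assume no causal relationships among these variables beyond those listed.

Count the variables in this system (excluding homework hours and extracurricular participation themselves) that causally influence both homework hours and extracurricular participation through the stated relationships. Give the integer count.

The common causes are: device access (to homework hours via device access → per-pupil spending → summer learning loss → homework hours; to extracurricular participation via device access → attendance rate → extracurricular participation); neighborhood income (to homework hours via neighborhood income → summer learning loss → homework hours; to extracurricular participation via neighborhood income → attendance rate → extracurricular participation); teacher turnover (to homework hours via teacher turnover → summer learning loss → homework hours; to extracurricular participation via teacher turnover → principal tenure → attendance rate → extracurricular participation).
Every other variable lacks a causal path to at least one of homework hours and extracurricular participation.

3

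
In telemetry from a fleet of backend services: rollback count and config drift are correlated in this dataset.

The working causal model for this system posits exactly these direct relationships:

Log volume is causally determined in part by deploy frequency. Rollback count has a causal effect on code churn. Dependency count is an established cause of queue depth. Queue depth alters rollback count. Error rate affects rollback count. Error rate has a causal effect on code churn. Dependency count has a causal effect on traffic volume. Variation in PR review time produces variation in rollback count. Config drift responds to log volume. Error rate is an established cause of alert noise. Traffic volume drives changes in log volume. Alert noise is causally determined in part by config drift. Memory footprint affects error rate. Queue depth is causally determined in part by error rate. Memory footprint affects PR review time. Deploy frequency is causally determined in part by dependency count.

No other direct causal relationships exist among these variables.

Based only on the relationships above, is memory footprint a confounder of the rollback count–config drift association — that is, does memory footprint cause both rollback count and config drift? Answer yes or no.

no

Memory footprint has no stated causal path to config drift. A confounder must cause both variables, so memory footprint does not qualify.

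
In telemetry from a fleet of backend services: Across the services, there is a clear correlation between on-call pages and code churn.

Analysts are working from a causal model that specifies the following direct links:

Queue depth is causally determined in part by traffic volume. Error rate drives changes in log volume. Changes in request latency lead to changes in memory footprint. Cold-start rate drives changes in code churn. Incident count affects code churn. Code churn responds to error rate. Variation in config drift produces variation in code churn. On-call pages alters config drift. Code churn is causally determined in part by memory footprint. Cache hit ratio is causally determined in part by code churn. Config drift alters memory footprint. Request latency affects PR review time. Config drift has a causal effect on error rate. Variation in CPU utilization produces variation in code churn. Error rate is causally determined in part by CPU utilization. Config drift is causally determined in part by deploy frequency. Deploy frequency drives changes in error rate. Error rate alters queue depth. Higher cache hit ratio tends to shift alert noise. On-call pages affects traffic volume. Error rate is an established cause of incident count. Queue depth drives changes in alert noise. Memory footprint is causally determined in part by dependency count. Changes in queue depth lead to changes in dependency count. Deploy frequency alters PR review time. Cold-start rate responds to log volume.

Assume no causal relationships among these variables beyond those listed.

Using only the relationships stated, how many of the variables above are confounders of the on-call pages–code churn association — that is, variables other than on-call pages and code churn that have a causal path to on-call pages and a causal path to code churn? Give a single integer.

No listed variable has a causal path to both on-call pages and code churn, so there are no common causes.

0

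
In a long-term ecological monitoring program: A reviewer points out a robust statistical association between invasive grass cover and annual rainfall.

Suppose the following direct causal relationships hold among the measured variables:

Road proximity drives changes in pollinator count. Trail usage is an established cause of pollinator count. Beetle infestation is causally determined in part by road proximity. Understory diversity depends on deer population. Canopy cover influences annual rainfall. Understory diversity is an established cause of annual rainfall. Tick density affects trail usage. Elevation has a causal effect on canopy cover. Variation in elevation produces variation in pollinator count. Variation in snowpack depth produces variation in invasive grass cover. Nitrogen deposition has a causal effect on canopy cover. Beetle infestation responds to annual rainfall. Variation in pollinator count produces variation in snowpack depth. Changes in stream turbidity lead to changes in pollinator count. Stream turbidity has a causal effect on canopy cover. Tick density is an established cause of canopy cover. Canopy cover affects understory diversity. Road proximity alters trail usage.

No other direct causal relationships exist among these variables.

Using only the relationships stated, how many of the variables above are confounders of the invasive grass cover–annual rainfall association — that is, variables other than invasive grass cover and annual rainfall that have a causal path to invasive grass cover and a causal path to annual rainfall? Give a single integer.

The common causes are: elevation (to invasive grass cover via elevation → pollinator count → snowpack depth → invasive grass cover; to annual rainfall via elevation → canopy cover → annual rainfall); stream turbidity (to invasive grass cover via stream turbidity → pollinator count → snowpack depth → invasive grass cover; to annual rainfall via stream turbidity → canopy cover → annual rainfall); tick density (to invasive grass cover via tick density → trail usage → pollinator count → snowpack depth → invasive grass cover; to annual rainfall via tick density → canopy cover → annual rainfall).
Every other variable lacks a causal path to at least one of invasive grass cover and annual rainfall.

3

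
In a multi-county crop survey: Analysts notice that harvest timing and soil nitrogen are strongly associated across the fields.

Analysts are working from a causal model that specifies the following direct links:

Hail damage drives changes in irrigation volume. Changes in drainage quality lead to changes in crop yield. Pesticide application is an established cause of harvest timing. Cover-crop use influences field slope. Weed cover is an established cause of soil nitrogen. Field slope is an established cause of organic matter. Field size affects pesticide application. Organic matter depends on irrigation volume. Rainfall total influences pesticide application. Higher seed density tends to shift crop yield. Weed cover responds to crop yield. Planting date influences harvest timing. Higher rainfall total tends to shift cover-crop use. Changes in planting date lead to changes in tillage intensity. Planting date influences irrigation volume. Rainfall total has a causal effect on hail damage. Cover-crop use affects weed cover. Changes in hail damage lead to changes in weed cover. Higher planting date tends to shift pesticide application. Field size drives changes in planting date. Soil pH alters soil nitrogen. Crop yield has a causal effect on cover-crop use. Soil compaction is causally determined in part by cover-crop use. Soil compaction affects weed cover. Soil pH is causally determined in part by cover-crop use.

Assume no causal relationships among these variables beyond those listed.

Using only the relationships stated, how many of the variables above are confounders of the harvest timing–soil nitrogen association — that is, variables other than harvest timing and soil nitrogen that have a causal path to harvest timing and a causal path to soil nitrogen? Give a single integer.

The common causes are: rainfall total (to harvest timing via rainfall total → pesticide application → harvest timing; to soil nitrogen via rainfall total → hail damage → weed cover → soil nitrogen).
Every other variable lacks a causal path to at least one of harvest timing and soil nitrogen.

1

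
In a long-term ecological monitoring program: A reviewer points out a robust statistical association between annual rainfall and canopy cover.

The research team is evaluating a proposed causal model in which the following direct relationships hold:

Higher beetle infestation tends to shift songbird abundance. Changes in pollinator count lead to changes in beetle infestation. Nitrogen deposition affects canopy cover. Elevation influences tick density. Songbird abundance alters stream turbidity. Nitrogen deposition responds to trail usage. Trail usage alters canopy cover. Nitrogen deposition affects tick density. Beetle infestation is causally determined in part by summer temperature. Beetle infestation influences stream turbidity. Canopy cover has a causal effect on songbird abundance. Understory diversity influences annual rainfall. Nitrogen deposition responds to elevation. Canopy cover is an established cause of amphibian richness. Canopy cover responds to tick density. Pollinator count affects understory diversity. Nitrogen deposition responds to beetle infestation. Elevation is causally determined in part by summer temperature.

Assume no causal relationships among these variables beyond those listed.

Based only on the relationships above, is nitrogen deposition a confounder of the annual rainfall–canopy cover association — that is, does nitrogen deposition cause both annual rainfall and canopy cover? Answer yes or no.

no

Nitrogen deposition has no stated causal path to annual rainfall. A confounder must cause both variables, so nitrogen deposition does not qualify.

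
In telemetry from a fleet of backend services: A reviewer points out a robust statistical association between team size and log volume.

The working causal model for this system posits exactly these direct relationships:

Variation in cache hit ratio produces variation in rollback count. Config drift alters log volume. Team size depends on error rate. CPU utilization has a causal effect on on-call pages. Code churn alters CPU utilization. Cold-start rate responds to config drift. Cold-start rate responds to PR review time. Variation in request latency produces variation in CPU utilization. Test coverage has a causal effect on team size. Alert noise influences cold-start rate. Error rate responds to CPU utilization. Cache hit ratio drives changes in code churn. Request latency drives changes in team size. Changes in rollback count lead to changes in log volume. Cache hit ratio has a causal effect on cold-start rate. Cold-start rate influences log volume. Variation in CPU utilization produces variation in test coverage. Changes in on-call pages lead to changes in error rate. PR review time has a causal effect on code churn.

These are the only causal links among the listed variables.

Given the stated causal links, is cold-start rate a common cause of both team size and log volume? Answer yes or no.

no

Cold-start rate has no stated causal path to team size. A confounder must cause both variables, so cold-start rate does not qualify.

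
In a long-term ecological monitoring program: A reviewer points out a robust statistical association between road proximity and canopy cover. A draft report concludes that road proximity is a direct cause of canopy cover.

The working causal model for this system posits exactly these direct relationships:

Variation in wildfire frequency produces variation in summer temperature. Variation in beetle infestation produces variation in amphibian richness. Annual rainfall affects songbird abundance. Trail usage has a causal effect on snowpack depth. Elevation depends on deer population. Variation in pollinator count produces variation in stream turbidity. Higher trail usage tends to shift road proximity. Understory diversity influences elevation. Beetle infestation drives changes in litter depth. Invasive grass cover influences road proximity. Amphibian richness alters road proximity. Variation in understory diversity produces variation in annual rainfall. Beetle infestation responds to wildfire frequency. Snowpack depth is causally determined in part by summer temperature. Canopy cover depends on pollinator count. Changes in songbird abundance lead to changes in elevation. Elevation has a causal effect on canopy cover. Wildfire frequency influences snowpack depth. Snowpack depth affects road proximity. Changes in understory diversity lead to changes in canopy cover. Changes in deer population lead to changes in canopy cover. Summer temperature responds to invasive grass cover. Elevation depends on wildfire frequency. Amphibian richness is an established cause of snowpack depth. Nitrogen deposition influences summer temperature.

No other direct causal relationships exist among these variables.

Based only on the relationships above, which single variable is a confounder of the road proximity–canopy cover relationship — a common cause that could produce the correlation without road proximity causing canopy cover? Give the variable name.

wildfire frequency

Wildfire frequency has a causal path to road proximity (wildfire frequency → snowpack depth → road proximity) and a separate causal path to canopy cover (wildfire frequency → elevation → canopy cover), so it is a common cause of both.
No stated relationship gives road proximity a causal route to canopy cover, so the correlation is explained by the shared upstream cause rather than a direct effect.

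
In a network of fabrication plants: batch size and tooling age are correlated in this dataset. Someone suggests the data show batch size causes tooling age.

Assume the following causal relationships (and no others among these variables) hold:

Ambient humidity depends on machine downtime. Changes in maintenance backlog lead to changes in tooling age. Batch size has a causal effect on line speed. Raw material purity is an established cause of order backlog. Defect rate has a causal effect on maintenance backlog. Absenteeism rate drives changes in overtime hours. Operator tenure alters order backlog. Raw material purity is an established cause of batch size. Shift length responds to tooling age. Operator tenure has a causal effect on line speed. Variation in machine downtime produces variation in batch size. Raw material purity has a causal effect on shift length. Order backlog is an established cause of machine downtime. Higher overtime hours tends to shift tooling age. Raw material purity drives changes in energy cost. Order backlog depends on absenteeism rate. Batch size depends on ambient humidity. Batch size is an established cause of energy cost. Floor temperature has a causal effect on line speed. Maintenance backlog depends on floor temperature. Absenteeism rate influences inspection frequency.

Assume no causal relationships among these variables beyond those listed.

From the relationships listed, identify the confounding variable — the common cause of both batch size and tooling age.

absenteeism rate

Absenteeism rate has a causal path to batch size (absenteeism rate → order backlog → machine downtime → batch size) and a separate causal path to tooling age (absenteeism rate → overtime hours → tooling age), so it is a common cause of both.
No stated relationship gives batch size a causal route to tooling age, so the correlation is explained by the shared upstream cause rather than a direct effect.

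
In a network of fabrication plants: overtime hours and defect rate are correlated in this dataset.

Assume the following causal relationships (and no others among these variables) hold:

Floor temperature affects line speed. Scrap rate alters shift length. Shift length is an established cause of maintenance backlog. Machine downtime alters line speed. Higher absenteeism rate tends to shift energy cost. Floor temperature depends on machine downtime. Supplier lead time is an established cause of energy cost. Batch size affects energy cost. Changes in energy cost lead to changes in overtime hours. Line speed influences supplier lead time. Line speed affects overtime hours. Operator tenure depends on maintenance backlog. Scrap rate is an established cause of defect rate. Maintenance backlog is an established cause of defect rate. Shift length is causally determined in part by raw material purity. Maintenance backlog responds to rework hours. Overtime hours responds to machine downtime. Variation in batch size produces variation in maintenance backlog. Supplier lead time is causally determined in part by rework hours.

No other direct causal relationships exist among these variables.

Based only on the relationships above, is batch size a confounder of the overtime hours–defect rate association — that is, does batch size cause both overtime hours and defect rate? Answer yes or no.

yes

Batch size has a causal path to overtime hours (batch size → energy cost → overtime hours) and to defect rate (batch size → maintenance backlog → defect rate), so it is a common cause of both — a confounder.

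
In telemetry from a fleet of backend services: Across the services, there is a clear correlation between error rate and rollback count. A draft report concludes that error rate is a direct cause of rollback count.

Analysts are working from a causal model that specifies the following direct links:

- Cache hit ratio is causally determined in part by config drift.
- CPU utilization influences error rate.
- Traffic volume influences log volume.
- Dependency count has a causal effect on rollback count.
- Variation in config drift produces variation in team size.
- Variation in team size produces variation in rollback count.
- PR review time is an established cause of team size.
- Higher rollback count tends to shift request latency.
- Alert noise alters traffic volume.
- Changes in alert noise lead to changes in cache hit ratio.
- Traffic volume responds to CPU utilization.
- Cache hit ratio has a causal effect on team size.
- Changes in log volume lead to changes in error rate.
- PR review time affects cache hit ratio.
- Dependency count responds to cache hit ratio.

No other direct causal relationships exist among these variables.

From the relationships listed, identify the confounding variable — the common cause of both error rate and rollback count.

alert noise

Alert noise has a causal path to error rate (alert noise → traffic volume → log volume → error rate) and a separate causal path to rollback count (alert noise → cache hit ratio → dependency count → rollback count), so it is a common cause of both.
No stated relationship gives error rate a causal route to rollback count, so the correlation is explained by the shared upstream cause rather than a direct effect.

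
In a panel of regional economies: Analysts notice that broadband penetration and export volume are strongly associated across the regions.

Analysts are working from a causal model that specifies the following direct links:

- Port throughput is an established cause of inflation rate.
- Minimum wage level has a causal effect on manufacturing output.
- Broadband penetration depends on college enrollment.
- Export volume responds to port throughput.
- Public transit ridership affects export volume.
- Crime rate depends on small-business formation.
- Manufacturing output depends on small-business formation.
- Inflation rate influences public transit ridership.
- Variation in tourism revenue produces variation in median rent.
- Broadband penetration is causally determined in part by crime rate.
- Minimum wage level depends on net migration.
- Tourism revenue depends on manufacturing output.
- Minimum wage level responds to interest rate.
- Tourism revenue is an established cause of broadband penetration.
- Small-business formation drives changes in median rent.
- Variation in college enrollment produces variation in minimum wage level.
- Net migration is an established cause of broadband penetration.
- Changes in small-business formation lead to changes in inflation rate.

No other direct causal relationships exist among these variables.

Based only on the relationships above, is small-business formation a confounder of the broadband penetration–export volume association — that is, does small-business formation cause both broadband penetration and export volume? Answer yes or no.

yes

Small-business formation has a causal path to broadband penetration (small-business formation → crime rate → broadband penetration) and to export volume (small-business formation → inflation rate → public transit ridership → export volume), so it is a common cause of both — a confounder.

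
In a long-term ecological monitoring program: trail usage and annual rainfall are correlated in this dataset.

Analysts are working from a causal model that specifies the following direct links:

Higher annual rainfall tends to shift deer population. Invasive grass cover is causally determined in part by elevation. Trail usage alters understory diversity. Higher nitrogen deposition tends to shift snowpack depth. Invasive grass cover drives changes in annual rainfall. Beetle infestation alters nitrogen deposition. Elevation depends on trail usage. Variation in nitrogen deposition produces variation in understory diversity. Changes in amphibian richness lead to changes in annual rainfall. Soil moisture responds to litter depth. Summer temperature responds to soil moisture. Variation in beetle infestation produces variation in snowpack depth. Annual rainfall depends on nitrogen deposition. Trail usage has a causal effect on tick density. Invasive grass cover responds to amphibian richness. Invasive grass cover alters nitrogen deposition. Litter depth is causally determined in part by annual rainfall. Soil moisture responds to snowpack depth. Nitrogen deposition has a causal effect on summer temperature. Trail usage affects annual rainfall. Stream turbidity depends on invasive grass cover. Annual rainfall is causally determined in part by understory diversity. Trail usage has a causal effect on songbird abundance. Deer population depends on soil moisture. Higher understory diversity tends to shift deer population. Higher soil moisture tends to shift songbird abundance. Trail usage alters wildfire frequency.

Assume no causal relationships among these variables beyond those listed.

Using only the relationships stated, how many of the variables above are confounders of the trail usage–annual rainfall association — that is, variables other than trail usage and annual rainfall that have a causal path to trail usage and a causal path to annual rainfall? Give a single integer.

0

No listed variable has a causal path to both trail usage and annual rainfall, so there are no common causes.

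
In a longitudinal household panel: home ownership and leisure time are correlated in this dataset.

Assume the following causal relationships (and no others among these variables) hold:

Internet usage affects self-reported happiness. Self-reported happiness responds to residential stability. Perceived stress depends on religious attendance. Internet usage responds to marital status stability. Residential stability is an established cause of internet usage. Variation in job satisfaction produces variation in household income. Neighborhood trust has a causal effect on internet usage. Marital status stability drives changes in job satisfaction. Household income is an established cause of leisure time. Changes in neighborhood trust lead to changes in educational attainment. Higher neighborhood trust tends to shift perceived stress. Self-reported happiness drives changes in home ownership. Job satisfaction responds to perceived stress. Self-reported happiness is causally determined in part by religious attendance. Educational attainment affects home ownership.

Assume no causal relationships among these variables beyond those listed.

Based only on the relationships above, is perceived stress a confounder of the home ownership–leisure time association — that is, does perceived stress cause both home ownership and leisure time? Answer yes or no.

no

Perceived stress has no stated causal path to home ownership. A confounder must cause both variables, so perceived stress does not qualify.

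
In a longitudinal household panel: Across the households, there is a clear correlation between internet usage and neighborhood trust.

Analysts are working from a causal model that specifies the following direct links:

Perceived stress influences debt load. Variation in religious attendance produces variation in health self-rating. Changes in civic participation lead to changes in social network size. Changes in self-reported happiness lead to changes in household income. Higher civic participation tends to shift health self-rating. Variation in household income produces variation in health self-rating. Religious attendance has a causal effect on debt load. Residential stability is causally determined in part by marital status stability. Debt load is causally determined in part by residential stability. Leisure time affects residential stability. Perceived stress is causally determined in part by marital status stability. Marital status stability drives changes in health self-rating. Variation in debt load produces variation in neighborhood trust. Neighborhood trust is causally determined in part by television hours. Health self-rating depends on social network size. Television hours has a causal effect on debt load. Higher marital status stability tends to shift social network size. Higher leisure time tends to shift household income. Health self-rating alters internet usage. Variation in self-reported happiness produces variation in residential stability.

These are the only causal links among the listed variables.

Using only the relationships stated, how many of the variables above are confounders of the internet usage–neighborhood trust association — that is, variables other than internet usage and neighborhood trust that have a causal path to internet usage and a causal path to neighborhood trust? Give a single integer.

4

The common causes are: leisure time (to internet usage via leisure time → household income → health self-rating → internet usage; to neighborhood trust via leisure time → residential stability → debt load → neighborhood trust); marital status stability (to internet usage via marital status stability → health self-rating → internet usage; to neighborhood trust via marital status stability → residential stability → debt load → neighborhood trust); religious attendance (to internet usage via religious attendance → health self-rating → internet usage; to neighborhood trust via religious attendance → debt load → neighborhood trust); self-reported happiness (to internet usage via self-reported happiness → household income → health self-rating → internet usage; to neighborhood trust via self-reported happiness → residential stability → debt load → neighborhood trust).
Every other variable lacks a causal path to at least one of internet usage and neighborhood trust.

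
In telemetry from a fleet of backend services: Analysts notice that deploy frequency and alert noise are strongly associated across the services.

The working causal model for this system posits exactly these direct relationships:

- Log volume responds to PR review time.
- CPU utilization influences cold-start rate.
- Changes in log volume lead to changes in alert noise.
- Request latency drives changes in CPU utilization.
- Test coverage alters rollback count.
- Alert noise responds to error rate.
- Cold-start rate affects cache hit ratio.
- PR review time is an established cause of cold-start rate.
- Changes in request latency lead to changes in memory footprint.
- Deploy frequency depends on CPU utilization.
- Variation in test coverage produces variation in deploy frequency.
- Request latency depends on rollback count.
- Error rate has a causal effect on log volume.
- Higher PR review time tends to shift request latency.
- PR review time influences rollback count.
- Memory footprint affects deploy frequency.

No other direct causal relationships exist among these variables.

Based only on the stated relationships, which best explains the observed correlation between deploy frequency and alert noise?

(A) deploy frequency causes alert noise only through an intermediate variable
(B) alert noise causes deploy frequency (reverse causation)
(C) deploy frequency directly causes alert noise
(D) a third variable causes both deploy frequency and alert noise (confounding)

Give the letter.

D

PR review time causes deploy frequency (PR review time → request latency → CPU utilization → deploy frequency) and alert noise (PR review time → log volume → alert noise) — a common cause creating the correlation.
There is no stated path from deploy frequency to alert noise or from alert noise to deploy frequency, so neither direct nor reverse causation applies.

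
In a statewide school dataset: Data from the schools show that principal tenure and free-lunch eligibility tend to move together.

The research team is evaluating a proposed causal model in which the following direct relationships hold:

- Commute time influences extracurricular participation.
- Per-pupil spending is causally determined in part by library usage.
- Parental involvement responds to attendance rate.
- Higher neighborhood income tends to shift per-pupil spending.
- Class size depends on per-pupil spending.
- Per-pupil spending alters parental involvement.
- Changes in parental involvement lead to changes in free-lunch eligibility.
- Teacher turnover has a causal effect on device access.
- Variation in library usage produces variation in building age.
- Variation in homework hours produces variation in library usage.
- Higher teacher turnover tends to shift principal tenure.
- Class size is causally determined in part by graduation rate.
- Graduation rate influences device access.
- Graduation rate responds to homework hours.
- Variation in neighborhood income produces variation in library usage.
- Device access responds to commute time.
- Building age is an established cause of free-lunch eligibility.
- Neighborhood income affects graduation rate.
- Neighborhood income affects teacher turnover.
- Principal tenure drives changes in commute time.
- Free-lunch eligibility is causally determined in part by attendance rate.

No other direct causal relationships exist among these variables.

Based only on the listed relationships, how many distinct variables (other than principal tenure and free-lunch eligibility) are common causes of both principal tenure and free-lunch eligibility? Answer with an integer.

1

The common causes are: neighborhood income (to principal tenure via neighborhood income → teacher turnover → principal tenure; to free-lunch eligibility via neighborhood income → library usage → building age → free-lunch eligibility).
Every other variable lacks a causal path to at least one of principal tenure and free-lunch eligibility.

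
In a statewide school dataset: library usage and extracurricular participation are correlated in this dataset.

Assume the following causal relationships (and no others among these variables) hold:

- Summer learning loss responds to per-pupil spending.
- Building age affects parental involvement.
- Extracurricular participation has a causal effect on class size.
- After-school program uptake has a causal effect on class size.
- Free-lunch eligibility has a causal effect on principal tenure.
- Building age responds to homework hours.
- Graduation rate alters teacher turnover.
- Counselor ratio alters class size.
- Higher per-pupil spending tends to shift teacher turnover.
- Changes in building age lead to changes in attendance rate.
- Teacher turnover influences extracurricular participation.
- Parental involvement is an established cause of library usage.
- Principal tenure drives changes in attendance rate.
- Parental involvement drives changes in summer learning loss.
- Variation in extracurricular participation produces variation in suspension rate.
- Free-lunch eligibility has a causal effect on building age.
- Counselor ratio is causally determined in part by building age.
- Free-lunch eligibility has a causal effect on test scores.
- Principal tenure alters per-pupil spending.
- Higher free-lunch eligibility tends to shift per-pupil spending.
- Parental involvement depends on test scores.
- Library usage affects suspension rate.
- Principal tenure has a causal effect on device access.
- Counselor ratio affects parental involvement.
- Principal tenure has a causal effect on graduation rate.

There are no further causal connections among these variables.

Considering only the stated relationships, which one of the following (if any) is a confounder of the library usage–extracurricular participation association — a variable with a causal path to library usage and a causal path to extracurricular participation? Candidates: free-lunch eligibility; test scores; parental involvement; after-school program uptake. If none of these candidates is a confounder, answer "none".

Free-lunch eligibility causes library usage (free-lunch eligibility → test scores → parental involvement → library usage) and also causes extracurricular participation (free-lunch eligibility → per-pupil spending → teacher turnover → extracurricular participation); it is a common cause of both.
Each of the other candidates lacks a causal path to at least one of library usage and extracurricular participation, so they do not confound the relationship.

free-lunch eligibility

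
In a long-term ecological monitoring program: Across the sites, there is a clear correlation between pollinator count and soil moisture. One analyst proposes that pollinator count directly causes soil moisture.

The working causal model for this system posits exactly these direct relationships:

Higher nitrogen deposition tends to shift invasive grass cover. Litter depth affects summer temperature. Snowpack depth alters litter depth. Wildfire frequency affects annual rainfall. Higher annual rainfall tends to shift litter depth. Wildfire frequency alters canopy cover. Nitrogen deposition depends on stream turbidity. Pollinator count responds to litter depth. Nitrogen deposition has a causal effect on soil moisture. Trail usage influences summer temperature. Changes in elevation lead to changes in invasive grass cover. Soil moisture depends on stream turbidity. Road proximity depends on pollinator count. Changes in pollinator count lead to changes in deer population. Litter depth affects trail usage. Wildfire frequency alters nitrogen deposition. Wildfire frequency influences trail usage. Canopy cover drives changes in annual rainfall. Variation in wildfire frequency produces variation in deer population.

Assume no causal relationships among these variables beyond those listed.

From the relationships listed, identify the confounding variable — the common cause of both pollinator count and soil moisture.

wildfire frequency

Wildfire frequency has a causal path to pollinator count (wildfire frequency → annual rainfall → litter depth → pollinator count) and a separate causal path to soil moisture (wildfire frequency → nitrogen deposition → soil moisture), so it is a common cause of both.
No stated relationship gives pollinator count a causal route to soil moisture, so the correlation is explained by the shared upstream cause rather than a direct effect.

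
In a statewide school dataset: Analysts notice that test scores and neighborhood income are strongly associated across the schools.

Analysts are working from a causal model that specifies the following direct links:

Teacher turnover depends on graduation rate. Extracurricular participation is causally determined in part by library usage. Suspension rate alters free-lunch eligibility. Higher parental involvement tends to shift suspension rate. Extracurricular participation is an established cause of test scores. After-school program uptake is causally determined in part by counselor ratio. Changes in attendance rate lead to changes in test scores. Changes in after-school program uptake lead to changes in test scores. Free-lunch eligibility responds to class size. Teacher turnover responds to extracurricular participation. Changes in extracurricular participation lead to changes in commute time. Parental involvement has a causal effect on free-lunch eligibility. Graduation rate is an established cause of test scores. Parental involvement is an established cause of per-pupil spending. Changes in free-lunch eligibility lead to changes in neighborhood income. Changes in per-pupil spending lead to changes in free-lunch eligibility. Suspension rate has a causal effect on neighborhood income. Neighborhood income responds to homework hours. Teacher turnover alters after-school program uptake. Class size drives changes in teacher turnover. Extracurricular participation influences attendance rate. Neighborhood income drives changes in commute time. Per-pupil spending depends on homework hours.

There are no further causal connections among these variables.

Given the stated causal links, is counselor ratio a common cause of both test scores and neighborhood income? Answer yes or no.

no

Counselor ratio has no stated causal path to neighborhood income. A confounder must cause both variables, so counselor ratio does not qualify.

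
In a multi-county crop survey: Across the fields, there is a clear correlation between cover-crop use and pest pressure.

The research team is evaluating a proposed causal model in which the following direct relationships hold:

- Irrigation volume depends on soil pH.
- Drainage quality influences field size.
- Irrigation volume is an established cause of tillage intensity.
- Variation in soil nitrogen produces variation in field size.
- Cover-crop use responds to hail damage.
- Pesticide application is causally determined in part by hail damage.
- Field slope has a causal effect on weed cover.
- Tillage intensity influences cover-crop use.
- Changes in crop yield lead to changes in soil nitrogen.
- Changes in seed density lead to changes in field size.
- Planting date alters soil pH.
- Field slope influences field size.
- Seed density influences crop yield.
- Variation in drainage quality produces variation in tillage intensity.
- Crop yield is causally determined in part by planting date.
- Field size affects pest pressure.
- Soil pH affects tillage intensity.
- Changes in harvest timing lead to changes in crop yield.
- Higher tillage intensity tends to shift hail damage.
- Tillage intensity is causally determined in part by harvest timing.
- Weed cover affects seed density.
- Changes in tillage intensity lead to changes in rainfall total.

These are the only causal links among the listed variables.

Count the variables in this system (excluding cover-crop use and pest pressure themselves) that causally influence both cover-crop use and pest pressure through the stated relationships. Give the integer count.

The common causes are: drainage quality (to cover-crop use via drainage quality → tillage intensity → cover-crop use; to pest pressure via drainage quality → field size → pest pressure); harvest timing (to cover-crop use via harvest timing → tillage intensity → cover-crop use; to pest pressure via harvest timing → crop yield → soil nitrogen → field size → pest pressure); planting date (to cover-crop use via planting date → soil pH → tillage intensity → cover-crop use; to pest pressure via planting date → crop yield → soil nitrogen → field size → pest pressure).
Every other variable lacks a causal path to at least one of cover-crop use and pest pressure.

3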